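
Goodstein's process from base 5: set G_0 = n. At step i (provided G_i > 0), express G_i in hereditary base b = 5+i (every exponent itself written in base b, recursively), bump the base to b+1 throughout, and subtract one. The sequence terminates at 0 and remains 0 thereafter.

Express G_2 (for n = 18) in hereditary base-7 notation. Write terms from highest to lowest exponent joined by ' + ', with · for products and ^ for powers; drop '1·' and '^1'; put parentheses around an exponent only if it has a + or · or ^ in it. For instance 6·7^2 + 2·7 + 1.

i=0: 18 = 3·5 + 3 (b=5); 5→6: 3·6 + 3 = 21; 21−1 = 20
i=1: 20 = 3·6 + 2 (b=6); 6→7: 3·7 + 2 = 23; 23−1 = 22
i=2: 22 = 3·7 + 1 (b=7); 7→8: 3·8 + 1 = 25; 25−1 = 24

3·7 + 1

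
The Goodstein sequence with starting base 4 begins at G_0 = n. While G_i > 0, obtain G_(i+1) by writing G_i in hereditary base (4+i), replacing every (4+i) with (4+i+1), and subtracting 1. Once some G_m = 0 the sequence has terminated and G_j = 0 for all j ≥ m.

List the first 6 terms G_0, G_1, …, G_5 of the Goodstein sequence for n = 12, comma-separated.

12, 14, 15, 16, 17, 18

base 4: 12 = 3·4; at 5: 3·5 = 15; next = 14
base 5: 14 = 2·5 + 4; at 6: 2·6 + 4 = 16; next = 15
base 6: 15 = 2·6 + 3; at 7: 2·7 + 3 = 17; next = 16
base 7: 16 = 2·7 + 2; at 8: 2·8 + 2 = 18; next = 17
base 8: 17 = 2·8 + 1; at 9: 2·9 + 1 = 19; next = 18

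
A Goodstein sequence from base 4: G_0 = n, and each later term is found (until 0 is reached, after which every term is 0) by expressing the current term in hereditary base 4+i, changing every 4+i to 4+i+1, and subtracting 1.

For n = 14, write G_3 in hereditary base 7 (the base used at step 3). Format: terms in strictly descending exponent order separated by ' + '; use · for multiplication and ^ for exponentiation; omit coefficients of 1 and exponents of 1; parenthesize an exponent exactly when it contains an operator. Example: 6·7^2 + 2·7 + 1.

i=0: 14 = 3·4 + 2 (b=4); 4→5: 3·5 + 2 = 17; 17−1 = 16
i=1: 16 = 3·5 + 1 (b=5); 5→6: 3·6 + 1 = 19; 19−1 = 18
i=2: 18 = 3·6 (b=6); 6→7: 3·7 = 21; 21−1 = 20
i=3: 20 = 2·7 + 6 (b=7); 7→8: 2·8 + 6 = 22; 22−1 = 21

2·7 + 6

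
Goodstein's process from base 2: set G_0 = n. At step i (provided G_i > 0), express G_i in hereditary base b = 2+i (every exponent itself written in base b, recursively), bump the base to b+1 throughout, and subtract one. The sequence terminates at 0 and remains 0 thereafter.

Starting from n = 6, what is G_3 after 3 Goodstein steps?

(0) 6|_2 = 2^2 + 2 ↦ 3^3 + 3|_3 = 30 ⇒ 29
(1) 29|_3 = 3^3 + 2 ↦ 4^4 + 2|_4 = 258 ⇒ 257
(2) 257|_4 = 4^4 + 1 ↦ 5^5 + 1|_5 = 3126 ⇒ 3125

3125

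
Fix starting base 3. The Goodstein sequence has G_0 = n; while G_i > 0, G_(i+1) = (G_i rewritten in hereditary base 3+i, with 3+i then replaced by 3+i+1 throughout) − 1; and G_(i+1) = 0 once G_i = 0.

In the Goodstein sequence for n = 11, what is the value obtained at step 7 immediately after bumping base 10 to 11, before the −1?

56

11 —HB3→ 3^2 + 2 —bump→ 4^2 + 2 = 18 —(−1)→ 17
17 —HB4→ 4^2 + 1 —bump→ 5^2 + 1 = 26 —(−1)→ 25
25 —HB5→ 5^2 —bump→ 6^2 = 36 —(−1)→ 35
35 —HB6→ 5·6 + 5 —bump→ 5·7 + 5 = 40 —(−1)→ 39
39 —HB7→ 5·7 + 4 —bump→ 5·8 + 4 = 44 —(−1)→ 43
43 —HB8→ 5·8 + 3 —bump→ 5·9 + 3 = 48 —(−1)→ 47
47 —HB9→ 5·9 + 2 —bump→ 5·10 + 2 = 52 —(−1)→ 51
51 —HB10→ 5·10 + 1 —bump→ 5·11 + 1 = 56 —(−1)→ 55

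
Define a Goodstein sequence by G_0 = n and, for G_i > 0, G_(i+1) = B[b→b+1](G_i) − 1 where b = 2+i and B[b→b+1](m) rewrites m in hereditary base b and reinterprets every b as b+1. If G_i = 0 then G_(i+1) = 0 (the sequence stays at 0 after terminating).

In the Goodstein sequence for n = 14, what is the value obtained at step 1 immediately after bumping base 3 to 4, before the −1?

base 2: 14 = 2^(2 + 1) + 2^2 + 2; at 3: 3^(3 + 1) + 3^3 + 3 = 111; next = 110
base 3: 110 = 3^(3 + 1) + 3^3 + 2; at 4: 4^(4 + 1) + 4^4 + 2 = 1282; next = 1281

1282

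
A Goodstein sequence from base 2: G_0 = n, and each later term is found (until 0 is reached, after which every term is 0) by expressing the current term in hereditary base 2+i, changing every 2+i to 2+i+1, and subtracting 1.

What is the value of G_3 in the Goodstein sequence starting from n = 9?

9842

(0) 9|_2 = 2^(2 + 1) + 1 ↦ 3^(3 + 1) + 1|_3 = 82 ⇒ 81
(1) 81|_3 = 3^(3 + 1) ↦ 4^(4 + 1)|_4 = 1024 ⇒ 1023
(2) 1023|_4 = 3·4^4 + 3·4^3 + 3·4^2 + 3·4 + 3 ↦ 3·5^5 + 3·5^3 + 3·5^2 + 3·5 + 3|_5 = 9843 ⇒ 9842
(3) 9842|_5 = 3·5^5 + 3·5^3 + 3·5^2 + 3·5 + 2 ↦ 3·6^6 + 3·6^3 + 3·6^2 + 3·6 + 2|_6 = 140744 ⇒ 140743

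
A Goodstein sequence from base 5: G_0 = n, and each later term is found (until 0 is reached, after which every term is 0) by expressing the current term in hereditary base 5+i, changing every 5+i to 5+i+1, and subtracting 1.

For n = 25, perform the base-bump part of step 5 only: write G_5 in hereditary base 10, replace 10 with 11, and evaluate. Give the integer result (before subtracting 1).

(0) 25|_5 = 5^2 ↦ 6^2|_6 = 36 ⇒ 35
(1) 35|_6 = 5·6 + 5 ↦ 5·7 + 5|_7 = 40 ⇒ 39
(2) 39|_7 = 5·7 + 4 ↦ 5·8 + 4|_8 = 44 ⇒ 43
(3) 43|_8 = 5·8 + 3 ↦ 5·9 + 3|_9 = 48 ⇒ 47
(4) 47|_9 = 5·9 + 2 ↦ 5·10 + 2|_10 = 52 ⇒ 51

56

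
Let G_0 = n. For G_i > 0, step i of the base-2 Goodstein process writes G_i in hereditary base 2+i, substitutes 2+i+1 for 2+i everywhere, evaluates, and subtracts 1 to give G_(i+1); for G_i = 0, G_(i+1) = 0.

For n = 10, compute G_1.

83

10 —HB2→ 2^(2 + 1) + 2 —bump→ 3^(3 + 1) + 3 = 84 —(−1)→ 83
83 —HB3→ 3^(3 + 1) + 2 —bump→ 4^(4 + 1) + 2 = 1026 —(−1)→ 1025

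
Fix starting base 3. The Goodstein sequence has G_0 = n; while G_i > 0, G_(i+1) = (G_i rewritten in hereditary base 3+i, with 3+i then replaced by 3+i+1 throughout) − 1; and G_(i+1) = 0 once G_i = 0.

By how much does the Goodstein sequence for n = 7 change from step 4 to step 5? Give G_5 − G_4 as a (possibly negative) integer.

0

(0) 7|_3 = 2·3 + 1 ↦ 2·4 + 1|_4 = 9 ⇒ 8
(1) 8|_4 = 2·4 ↦ 2·5|_5 = 10 ⇒ 9
(2) 9|_5 = 5 + 4 ↦ 6 + 4|_6 = 10 ⇒ 9
(3) 9|_6 = 6 + 3 ↦ 7 + 3|_7 = 10 ⇒ 9
(4) 9|_7 = 7 + 2 ↦ 8 + 2|_8 = 10 ⇒ 9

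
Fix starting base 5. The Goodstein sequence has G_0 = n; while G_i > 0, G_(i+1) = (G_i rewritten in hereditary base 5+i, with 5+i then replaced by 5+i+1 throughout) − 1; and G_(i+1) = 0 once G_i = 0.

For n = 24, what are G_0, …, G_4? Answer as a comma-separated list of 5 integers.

(0) 24|_5 = 4·5 + 4 ↦ 4·6 + 4|_6 = 28 ⇒ 27
(1) 27|_6 = 4·6 + 3 ↦ 4·7 + 3|_7 = 31 ⇒ 30
(2) 30|_7 = 4·7 + 2 ↦ 4·8 + 2|_8 = 34 ⇒ 33
(3) 33|_8 = 4·8 + 1 ↦ 4·9 + 1|_9 = 37 ⇒ 36

24, 27, 30, 33, 36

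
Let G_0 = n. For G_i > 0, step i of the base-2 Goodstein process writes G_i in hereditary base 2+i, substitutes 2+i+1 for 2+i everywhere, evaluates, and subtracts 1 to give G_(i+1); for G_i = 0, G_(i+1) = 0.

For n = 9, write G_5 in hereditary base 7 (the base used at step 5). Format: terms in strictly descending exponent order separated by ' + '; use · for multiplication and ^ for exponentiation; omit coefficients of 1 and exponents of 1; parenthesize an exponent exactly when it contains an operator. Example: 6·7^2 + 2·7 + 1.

3·7^7 + 3·7^3 + 3·7^2 + 3·7

[0] 9 ≡ 2^(2 + 1) + 1 (base 2). Lift 3: 82. −1: 81.
[1] 81 ≡ 3^(3 + 1) (base 3). Lift 4: 1024. −1: 1023.
[2] 1023 ≡ 3·4^4 + 3·4^3 + 3·4^2 + 3·4 + 3 (base 4). Lift 5: 9843. −1: 9842.
[3] 9842 ≡ 3·5^5 + 3·5^3 + 3·5^2 + 3·5 + 2 (base 5). Lift 6: 140744. −1: 140743.
[4] 140743 ≡ 3·6^6 + 3·6^3 + 3·6^2 + 3·6 + 1 (base 6). Lift 7: 2471827. −1: 2471826.
[5] 2471826 ≡ 3·7^7 + 3·7^3 + 3·7^2 + 3·7 (base 7). Lift 8: 50333400. −1: 50333399.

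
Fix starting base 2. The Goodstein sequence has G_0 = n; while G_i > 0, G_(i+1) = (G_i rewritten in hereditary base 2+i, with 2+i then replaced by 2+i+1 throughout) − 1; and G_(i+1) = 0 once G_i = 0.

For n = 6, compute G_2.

257

i=0: 6 = 2^2 + 2 (b=2); 2→3: 3^3 + 3 = 30; 30−1 = 29
i=1: 29 = 3^3 + 2 (b=3); 3→4: 4^4 + 2 = 258; 258−1 = 257
i=2: 257 = 4^4 + 1 (b=4); 4→5: 5^5 + 1 = 3126; 3126−1 = 3125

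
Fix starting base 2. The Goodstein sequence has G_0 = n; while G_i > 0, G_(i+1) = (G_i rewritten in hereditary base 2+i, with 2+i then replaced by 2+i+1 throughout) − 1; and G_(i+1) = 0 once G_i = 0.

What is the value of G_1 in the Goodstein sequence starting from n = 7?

30

G_0 = 7. HB_2(7) = 2^2 + 2 + 1. Bump = 31. G_1 = 30.
G_1 = 30. HB_3(30) = 3^3 + 3. Bump = 260. G_2 = 259.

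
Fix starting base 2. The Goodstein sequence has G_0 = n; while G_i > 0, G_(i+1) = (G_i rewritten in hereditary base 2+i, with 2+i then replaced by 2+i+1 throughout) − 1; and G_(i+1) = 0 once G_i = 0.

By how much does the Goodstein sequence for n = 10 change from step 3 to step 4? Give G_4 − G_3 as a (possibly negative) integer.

264310

G_0=10  [base 2] 2^(2 + 1) + 2  →[2↦3]→  3^(3 + 1) + 3 = 84  −1 ⇒ G_1=83
G_1=83  [base 3] 3^(3 + 1) + 2  →[3↦4]→  4^(4 + 1) + 2 = 1026  −1 ⇒ G_2=1025
G_2=1025  [base 4] 4^(4 + 1) + 1  →[4↦5]→  5^(5 + 1) + 1 = 15626  −1 ⇒ G_3=15625
G_3=15625  [base 5] 5^(5 + 1)  →[5↦6]→  6^(6 + 1) = 279936  −1 ⇒ G_4=279935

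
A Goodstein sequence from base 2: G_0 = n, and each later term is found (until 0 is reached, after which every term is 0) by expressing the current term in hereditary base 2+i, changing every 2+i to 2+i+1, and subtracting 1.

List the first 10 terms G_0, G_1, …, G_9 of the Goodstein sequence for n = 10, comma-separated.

10, 83, 1025, 15625, 279935, 4215754, 84073323, 1937434592, 50000555551, 1426559238830

i=0: 10 = 2^(2 + 1) + 2 (b=2); 2→3: 3^(3 + 1) + 3 = 84; 84−1 = 83
i=1: 83 = 3^(3 + 1) + 2 (b=3); 3→4: 4^(4 + 1) + 2 = 1026; 1026−1 = 1025
i=2: 1025 = 4^(4 + 1) + 1 (b=4); 4→5: 5^(5 + 1) + 1 = 15626; 15626−1 = 15625
i=3: 15625 = 5^(5 + 1) (b=5); 5→6: 6^(6 + 1) = 279936; 279936−1 = 279935
i=4: 279935 = 5·6^6 + 5·6^5 + 5·6^4 + 5·6^3 + 5·6^2 + 5·6 + 5 (b=6); 6→7: 5·7^7 + 5·7^5 + 5·7^4 + 5·7^3 + 5·7^2 + 5·7 + 5 = 4215755; 4215755−1 = 4215754
i=5: 4215754 = 5·7^7 + 5·7^5 + 5·7^4 + 5·7^3 + 5·7^2 + 5·7 + 4 (b=7); 7→8: 5·8^8 + 5·8^5 + 5·8^4 + 5·8^3 + 5·8^2 + 5·8 + 4 = 84073324; 84073324−1 = 84073323
i=6: 84073323 = 5·8^8 + 5·8^5 + 5·8^4 + 5·8^3 + 5·8^2 + 5·8 + 3 (b=8); 8→9: 5·9^9 + 5·9^5 + 5·9^4 + 5·9^3 + 5·9^2 + 5·9 + 3 = 1937434593; 1937434593−1 = 1937434592
i=7: 1937434592 = 5·9^9 + 5·9^5 + 5·9^4 + 5·9^3 + 5·9^2 + 5·9 + 2 (b=9); 9→10: 5·10^10 + 5·10^5 + 5·10^4 + 5·10^3 + 5·10^2 + 5·10 + 2 = 50000555552; 50000555552−1 = 50000555551
i=8: 50000555551 = 5·10^10 + 5·10^5 + 5·10^4 + 5·10^3 + 5·10^2 + 5·10 + 1 (b=10); 10→11: 5·11^11 + 5·11^5 + 5·11^4 + 5·11^3 + 5·11^2 + 5·11 + 1 = 1426559238831; 1426559238831−1 = 1426559238830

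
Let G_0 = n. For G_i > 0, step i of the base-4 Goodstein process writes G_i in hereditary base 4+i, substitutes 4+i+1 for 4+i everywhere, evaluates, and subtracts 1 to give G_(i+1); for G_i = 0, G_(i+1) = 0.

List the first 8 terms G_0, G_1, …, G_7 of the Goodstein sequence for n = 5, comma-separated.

[0] 5 ≡ 4 + 1 (base 4). Lift 5: 6. −1: 5.
[1] 5 ≡ 5 (base 5). Lift 6: 6. −1: 5.
[2] 5 ≡ 5 (base 6). Lift 7: 5. −1: 4.
[3] 4 ≡ 4 (base 7). Lift 8: 4. −1: 3.
[4] 3 ≡ 3 (base 8). Lift 9: 3. −1: 2.
[5] 2 ≡ 2 (base 9). Lift 10: 2. −1: 1.
[6] 1 ≡ 1 (base 10). Lift 11: 1. −1: 0.

5, 5, 5, 4, 3, 2, 1, 0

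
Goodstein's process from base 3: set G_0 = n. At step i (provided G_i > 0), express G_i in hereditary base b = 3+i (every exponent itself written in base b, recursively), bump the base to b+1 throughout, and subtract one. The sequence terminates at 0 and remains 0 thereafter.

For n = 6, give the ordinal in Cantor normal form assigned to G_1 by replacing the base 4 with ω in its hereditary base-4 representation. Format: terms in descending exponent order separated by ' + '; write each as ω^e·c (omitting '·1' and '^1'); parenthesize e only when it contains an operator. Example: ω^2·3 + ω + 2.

ω + 3

G_0=6  [base 3] 2·3  →[3↦4]→  2·4 = 8  −1 ⇒ G_1=7
G_1=7  [base 4] 4 + 3  →[4↦5]→  5 + 3 = 8  −1 ⇒ G_2=7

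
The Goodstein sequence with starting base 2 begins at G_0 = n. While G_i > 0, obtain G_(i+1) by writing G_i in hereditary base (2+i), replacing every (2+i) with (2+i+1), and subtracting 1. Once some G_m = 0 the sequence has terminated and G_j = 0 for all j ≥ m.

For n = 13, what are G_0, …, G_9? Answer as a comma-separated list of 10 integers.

base 2: 13 = 2^(2 + 1) + 2^2 + 1; at 3: 3^(3 + 1) + 3^3 + 1 = 109; next = 108
base 3: 108 = 3^(3 + 1) + 3^3; at 4: 4^(4 + 1) + 4^4 = 1280; next = 1279
base 4: 1279 = 4^(4 + 1) + 3·4^3 + 3·4^2 + 3·4 + 3; at 5: 5^(5 + 1) + 3·5^3 + 3·5^2 + 3·5 + 3 = 16093; next = 16092
base 5: 16092 = 5^(5 + 1) + 3·5^3 + 3·5^2 + 3·5 + 2; at 6: 6^(6 + 1) + 3·6^3 + 3·6^2 + 3·6 + 2 = 280712; next = 280711
base 6: 280711 = 6^(6 + 1) + 3·6^3 + 3·6^2 + 3·6 + 1; at 7: 7^(7 + 1) + 3·7^3 + 3·7^2 + 3·7 + 1 = 5765999; next = 5765998
base 7: 5765998 = 7^(7 + 1) + 3·7^3 + 3·7^2 + 3·7; at 8: 8^(8 + 1) + 3·8^3 + 3·8^2 + 3·8 = 134219480; next = 134219479
base 8: 134219479 = 8^(8 + 1) + 3·8^3 + 3·8^2 + 2·8 + 7; at 9: 9^(9 + 1) + 3·9^3 + 3·9^2 + 2·9 + 7 = 3486786856; next = 3486786855
base 9: 3486786855 = 9^(9 + 1) + 3·9^3 + 3·9^2 + 2·9 + 6; at 10: 10^(10 + 1) + 3·10^3 + 3·10^2 + 2·10 + 6 = 100000003326; next = 100000003325
base 10: 100000003325 = 10^(10 + 1) + 3·10^3 + 3·10^2 + 2·10 + 5; at 11: 11^(11 + 1) + 3·11^3 + 3·11^2 + 2·11 + 5 = 3138428381104; next = 3138428381103

13, 108, 1279, 16092, 280711, 5765998, 134219479, 3486786855, 100000003325, 3138428381103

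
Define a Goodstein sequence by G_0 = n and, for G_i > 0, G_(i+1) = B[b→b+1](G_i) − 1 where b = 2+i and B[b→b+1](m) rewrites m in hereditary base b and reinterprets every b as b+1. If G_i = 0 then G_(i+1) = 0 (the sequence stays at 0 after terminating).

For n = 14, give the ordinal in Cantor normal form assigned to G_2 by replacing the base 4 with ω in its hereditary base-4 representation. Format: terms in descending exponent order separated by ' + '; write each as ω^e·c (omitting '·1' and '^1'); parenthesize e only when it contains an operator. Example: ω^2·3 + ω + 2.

ω^(ω + 1) + ω^ω + 1

step 0: 14 = 2^(2 + 1) + 2^2 + 2; sub 3 for 2: 3^(3 + 1) + 3^3 + 3; = 111; G_1 = 111−1 = 110
step 1: 110 = 3^(3 + 1) + 3^3 + 2; sub 4 for 3: 4^(4 + 1) + 4^4 + 2; = 1282; G_2 = 1282−1 = 1281
step 2: 1281 = 4^(4 + 1) + 4^4 + 1; sub 5 for 4: 5^(5 + 1) + 5^5 + 1; = 18751; G_3 = 18751−1 = 18750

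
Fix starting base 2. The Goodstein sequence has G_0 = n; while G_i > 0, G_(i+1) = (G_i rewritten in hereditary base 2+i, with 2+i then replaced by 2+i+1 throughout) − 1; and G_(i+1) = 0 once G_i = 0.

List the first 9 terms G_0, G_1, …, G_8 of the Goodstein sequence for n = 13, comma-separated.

13, 108, 1279, 16092, 280711, 5765998, 134219479, 3486786855, 100000003325

i=0: 13 = 2^(2 + 1) + 2^2 + 1 (b=2); 2→3: 3^(3 + 1) + 3^3 + 1 = 109; 109−1 = 108
i=1: 108 = 3^(3 + 1) + 3^3 (b=3); 3→4: 4^(4 + 1) + 4^4 = 1280; 1280−1 = 1279
i=2: 1279 = 4^(4 + 1) + 3·4^3 + 3·4^2 + 3·4 + 3 (b=4); 4→5: 5^(5 + 1) + 3·5^3 + 3·5^2 + 3·5 + 3 = 16093; 16093−1 = 16092
i=3: 16092 = 5^(5 + 1) + 3·5^3 + 3·5^2 + 3·5 + 2 (b=5); 5→6: 6^(6 + 1) + 3·6^3 + 3·6^2 + 3·6 + 2 = 280712; 280712−1 = 280711
i=4: 280711 = 6^(6 + 1) + 3·6^3 + 3·6^2 + 3·6 + 1 (b=6); 6→7: 7^(7 + 1) + 3·7^3 + 3·7^2 + 3·7 + 1 = 5765999; 5765999−1 = 5765998
i=5: 5765998 = 7^(7 + 1) + 3·7^3 + 3·7^2 + 3·7 (b=7); 7→8: 8^(8 + 1) + 3·8^3 + 3·8^2 + 3·8 = 134219480; 134219480−1 = 134219479
i=6: 134219479 = 8^(8 + 1) + 3·8^3 + 3·8^2 + 2·8 + 7 (b=8); 8→9: 9^(9 + 1) + 3·9^3 + 3·9^2 + 2·9 + 7 = 3486786856; 3486786856−1 = 3486786855
i=7: 3486786855 = 9^(9 + 1) + 3·9^3 + 3·9^2 + 2·9 + 6 (b=9); 9→10: 10^(10 + 1) + 3·10^3 + 3·10^2 + 2·10 + 6 = 100000003326; 100000003326−1 = 100000003325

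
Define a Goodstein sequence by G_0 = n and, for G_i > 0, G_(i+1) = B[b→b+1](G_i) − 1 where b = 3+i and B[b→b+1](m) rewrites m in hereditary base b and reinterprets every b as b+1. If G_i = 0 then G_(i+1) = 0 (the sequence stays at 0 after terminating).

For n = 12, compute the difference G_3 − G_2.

10

12 —HB3→ 3^2 + 3 —bump→ 4^2 + 4 = 20 —(−1)→ 19
19 —HB4→ 4^2 + 3 —bump→ 5^2 + 3 = 28 —(−1)→ 27
27 —HB5→ 5^2 + 2 —bump→ 6^2 + 2 = 38 —(−1)→ 37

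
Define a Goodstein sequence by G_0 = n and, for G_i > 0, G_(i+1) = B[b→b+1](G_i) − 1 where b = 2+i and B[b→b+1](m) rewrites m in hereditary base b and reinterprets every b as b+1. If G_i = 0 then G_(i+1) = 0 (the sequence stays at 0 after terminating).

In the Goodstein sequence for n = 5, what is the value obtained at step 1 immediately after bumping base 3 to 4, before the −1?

256

(0) 5|_2 = 2^2 + 1 ↦ 3^3 + 1|_3 = 28 ⇒ 27
(1) 27|_3 = 3^3 ↦ 4^4|_4 = 256 ⇒ 255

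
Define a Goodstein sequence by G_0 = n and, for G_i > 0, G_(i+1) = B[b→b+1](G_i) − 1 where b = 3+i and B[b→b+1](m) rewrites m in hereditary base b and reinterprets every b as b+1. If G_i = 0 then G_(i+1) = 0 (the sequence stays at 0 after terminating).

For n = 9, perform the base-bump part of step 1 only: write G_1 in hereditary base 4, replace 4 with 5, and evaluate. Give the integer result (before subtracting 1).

18

(0) 9|_3 = 3^2 ↦ 4^2|_4 = 16 ⇒ 15
(1) 15|_4 = 3·4 + 3 ↦ 3·5 + 3|_5 = 18 ⇒ 17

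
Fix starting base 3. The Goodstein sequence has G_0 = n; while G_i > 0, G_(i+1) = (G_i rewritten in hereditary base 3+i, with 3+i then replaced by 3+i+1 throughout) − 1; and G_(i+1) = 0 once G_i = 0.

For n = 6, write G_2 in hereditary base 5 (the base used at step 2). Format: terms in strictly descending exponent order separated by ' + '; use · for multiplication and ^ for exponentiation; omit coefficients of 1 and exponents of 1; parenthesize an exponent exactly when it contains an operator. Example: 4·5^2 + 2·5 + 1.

5 + 2

G_0 = 6. HB_3(6) = 2·3. Bump = 8. G_1 = 7.
G_1 = 7. HB_4(7) = 4 + 3. Bump = 8. G_2 = 7.
G_2 = 7. HB_5(7) = 5 + 2. Bump = 8. G_3 = 7.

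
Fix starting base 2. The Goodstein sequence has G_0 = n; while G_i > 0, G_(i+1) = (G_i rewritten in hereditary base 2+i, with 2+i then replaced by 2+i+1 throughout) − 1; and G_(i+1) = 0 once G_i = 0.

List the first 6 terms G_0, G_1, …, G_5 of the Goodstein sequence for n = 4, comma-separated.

4 —HB2→ 2^2 —bump→ 3^3 = 27 —(−1)→ 26
26 —HB3→ 2·3^2 + 2·3 + 2 —bump→ 2·4^2 + 2·4 + 2 = 42 —(−1)→ 41
41 —HB4→ 2·4^2 + 2·4 + 1 —bump→ 2·5^2 + 2·5 + 1 = 61 —(−1)→ 60
60 —HB5→ 2·5^2 + 2·5 —bump→ 2·6^2 + 2·6 = 84 —(−1)→ 83
83 —HB6→ 2·6^2 + 6 + 5 —bump→ 2·7^2 + 7 + 5 = 110 —(−1)→ 109

4, 26, 41, 60, 83, 109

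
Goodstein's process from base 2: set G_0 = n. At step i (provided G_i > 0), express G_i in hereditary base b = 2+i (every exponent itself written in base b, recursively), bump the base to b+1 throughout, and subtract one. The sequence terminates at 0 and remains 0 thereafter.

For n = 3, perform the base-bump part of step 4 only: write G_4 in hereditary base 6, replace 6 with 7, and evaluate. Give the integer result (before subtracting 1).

step 0: 3 = 2 + 1; sub 3 for 2: 3 + 1; = 4; G_1 = 4−1 = 3
step 1: 3 = 3; sub 4 for 3: 4; = 4; G_2 = 4−1 = 3
step 2: 3 = 3; sub 5 for 4: 3; = 3; G_3 = 3−1 = 2
step 3: 2 = 2; sub 6 for 5: 2; = 2; G_4 = 2−1 = 1
step 4: 1 = 1; sub 7 for 6: 1; = 1; G_5 = 1−1 = 0

1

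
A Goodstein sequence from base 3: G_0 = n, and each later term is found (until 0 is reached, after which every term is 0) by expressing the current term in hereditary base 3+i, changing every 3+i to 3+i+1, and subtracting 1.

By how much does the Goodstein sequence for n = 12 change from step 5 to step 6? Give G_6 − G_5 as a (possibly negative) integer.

G_0=12  [base 3] 3^2 + 3  →[3↦4]→  4^2 + 4 = 20  −1 ⇒ G_1=19
G_1=19  [base 4] 4^2 + 3  →[4↦5]→  5^2 + 3 = 28  −1 ⇒ G_2=27
G_2=27  [base 5] 5^2 + 2  →[5↦6]→  6^2 + 2 = 38  −1 ⇒ G_3=37
G_3=37  [base 6] 6^2 + 1  →[6↦7]→  7^2 + 1 = 50  −1 ⇒ G_4=49
G_4=49  [base 7] 7^2  →[7↦8]→  8^2 = 64  −1 ⇒ G_5=63
G_5=63  [base 8] 7·8 + 7  →[8↦9]→  7·9 + 7 = 70  −1 ⇒ G_6=69

6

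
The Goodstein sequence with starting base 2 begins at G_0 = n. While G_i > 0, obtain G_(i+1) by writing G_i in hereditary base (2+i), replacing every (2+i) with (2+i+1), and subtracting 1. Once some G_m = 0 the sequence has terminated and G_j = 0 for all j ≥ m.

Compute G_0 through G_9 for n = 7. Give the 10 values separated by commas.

7, 30, 259, 3127, 46657, 823543, 16777215, 37665879, 77777775, 150051213

base 2: 7 = 2^2 + 2 + 1; at 3: 3^3 + 3 + 1 = 31; next = 30
base 3: 30 = 3^3 + 3; at 4: 4^4 + 4 = 260; next = 259
base 4: 259 = 4^4 + 3; at 5: 5^5 + 3 = 3128; next = 3127
base 5: 3127 = 5^5 + 2; at 6: 6^6 + 2 = 46658; next = 46657
base 6: 46657 = 6^6 + 1; at 7: 7^7 + 1 = 823544; next = 823543
base 7: 823543 = 7^7; at 8: 8^8 = 16777216; next = 16777215
base 8: 16777215 = 7·8^7 + 7·8^6 + 7·8^5 + 7·8^4 + 7·8^3 + 7·8^2 + 7·8 + 7; at 9: 7·9^7 + 7·9^6 + 7·9^5 + 7·9^4 + 7·9^3 + 7·9^2 + 7·9 + 7 = 37665880; next = 37665879
base 9: 37665879 = 7·9^7 + 7·9^6 + 7·9^5 + 7·9^4 + 7·9^3 + 7·9^2 + 7·9 + 6; at 10: 7·10^7 + 7·10^6 + 7·10^5 + 7·10^4 + 7·10^3 + 7·10^2 + 7·10 + 6 = 77777776; next = 77777775
base 10: 77777775 = 7·10^7 + 7·10^6 + 7·10^5 + 7·10^4 + 7·10^3 + 7·10^2 + 7·10 + 5; at 11: 7·11^7 + 7·11^6 + 7·11^5 + 7·11^4 + 7·11^3 + 7·11^2 + 7·11 + 5 = 150051214; next = 150051213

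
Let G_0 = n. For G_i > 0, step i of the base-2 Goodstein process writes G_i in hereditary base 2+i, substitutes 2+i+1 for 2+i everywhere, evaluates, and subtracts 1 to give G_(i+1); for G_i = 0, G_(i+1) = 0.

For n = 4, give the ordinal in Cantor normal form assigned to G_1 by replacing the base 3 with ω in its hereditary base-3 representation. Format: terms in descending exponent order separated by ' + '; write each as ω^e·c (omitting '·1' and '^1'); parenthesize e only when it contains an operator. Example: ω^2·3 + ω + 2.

base 2: 4 = 2^2; at 3: 3^3 = 27; next = 26
base 3: 26 = 2·3^2 + 2·3 + 2; at 4: 2·4^2 + 2·4 + 2 = 42; next = 41

ω^2·2 + ω·2 + 2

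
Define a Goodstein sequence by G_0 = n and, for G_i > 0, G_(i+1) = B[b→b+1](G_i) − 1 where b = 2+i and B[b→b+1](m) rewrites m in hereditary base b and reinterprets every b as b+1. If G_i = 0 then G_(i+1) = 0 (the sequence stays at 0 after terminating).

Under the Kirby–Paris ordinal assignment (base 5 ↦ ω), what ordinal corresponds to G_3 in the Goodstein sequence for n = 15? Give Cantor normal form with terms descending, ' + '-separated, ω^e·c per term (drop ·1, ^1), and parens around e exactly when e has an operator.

ω^(ω + 1) + ω^ω + 2

base 2: 15 = 2^(2 + 1) + 2^2 + 2 + 1; at 3: 3^(3 + 1) + 3^3 + 3 + 1 = 112; next = 111
base 3: 111 = 3^(3 + 1) + 3^3 + 3; at 4: 4^(4 + 1) + 4^4 + 4 = 1284; next = 1283
base 4: 1283 = 4^(4 + 1) + 4^4 + 3; at 5: 5^(5 + 1) + 5^5 + 3 = 18753; next = 18752
base 5: 18752 = 5^(5 + 1) + 5^5 + 2; at 6: 6^(6 + 1) + 6^6 + 2 = 326594; next = 326593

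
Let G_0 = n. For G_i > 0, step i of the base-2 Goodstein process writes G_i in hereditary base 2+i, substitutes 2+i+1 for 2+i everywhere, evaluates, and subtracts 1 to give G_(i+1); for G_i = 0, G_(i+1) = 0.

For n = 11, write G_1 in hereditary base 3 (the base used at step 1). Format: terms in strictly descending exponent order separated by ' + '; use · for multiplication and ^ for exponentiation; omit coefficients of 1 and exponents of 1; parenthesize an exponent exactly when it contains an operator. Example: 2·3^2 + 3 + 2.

(0) 11|_2 = 2^(2 + 1) + 2 + 1 ↦ 3^(3 + 1) + 3 + 1|_3 = 85 ⇒ 84
(1) 84|_3 = 3^(3 + 1) + 3 ↦ 4^(4 + 1) + 4|_4 = 1028 ⇒ 1027

3^(3 + 1) + 3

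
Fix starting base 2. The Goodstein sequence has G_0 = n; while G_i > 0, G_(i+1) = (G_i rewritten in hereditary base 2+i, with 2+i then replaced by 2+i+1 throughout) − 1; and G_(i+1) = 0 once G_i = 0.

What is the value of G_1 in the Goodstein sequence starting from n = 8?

80

G_0 = 8. HB_2(8) = 2^(2 + 1). Bump = 81. G_1 = 80.
G_1 = 80. HB_3(80) = 2·3^3 + 2·3^2 + 2·3 + 2. Bump = 554. G_2 = 553.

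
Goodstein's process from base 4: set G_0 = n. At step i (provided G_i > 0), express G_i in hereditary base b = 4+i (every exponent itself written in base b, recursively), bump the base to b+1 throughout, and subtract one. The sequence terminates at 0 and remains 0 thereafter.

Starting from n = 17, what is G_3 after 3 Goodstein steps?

39

(0) 17|_4 = 4^2 + 1 ↦ 5^2 + 1|_5 = 26 ⇒ 25
(1) 25|_5 = 5^2 ↦ 6^2|_6 = 36 ⇒ 35
(2) 35|_6 = 5·6 + 5 ↦ 5·7 + 5|_7 = 40 ⇒ 39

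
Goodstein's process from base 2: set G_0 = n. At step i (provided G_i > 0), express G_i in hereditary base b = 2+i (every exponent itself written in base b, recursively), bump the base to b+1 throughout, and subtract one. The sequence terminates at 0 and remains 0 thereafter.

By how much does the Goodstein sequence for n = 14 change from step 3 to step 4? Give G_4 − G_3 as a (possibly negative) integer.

307841

(0) 14|_2 = 2^(2 + 1) + 2^2 + 2 ↦ 3^(3 + 1) + 3^3 + 3|_3 = 111 ⇒ 110
(1) 110|_3 = 3^(3 + 1) + 3^3 + 2 ↦ 4^(4 + 1) + 4^4 + 2|_4 = 1282 ⇒ 1281
(2) 1281|_4 = 4^(4 + 1) + 4^4 + 1 ↦ 5^(5 + 1) + 5^5 + 1|_5 = 18751 ⇒ 18750
(3) 18750|_5 = 5^(5 + 1) + 5^5 ↦ 6^(6 + 1) + 6^6|_6 = 326592 ⇒ 326591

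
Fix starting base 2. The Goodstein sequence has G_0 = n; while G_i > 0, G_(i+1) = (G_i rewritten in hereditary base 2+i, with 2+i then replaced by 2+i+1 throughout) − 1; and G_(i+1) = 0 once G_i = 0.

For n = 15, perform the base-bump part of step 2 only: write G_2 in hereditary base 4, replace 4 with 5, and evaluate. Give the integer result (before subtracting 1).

base 2: 15 = 2^(2 + 1) + 2^2 + 2 + 1; at 3: 3^(3 + 1) + 3^3 + 3 + 1 = 112; next = 111
base 3: 111 = 3^(3 + 1) + 3^3 + 3; at 4: 4^(4 + 1) + 4^4 + 4 = 1284; next = 1283

18753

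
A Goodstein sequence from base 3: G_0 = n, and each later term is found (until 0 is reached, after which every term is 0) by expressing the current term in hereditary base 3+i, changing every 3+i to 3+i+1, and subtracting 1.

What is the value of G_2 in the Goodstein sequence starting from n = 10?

[0] 10 ≡ 3^2 + 1 (base 3). Lift 4: 17. −1: 16.
[1] 16 ≡ 4^2 (base 4). Lift 5: 25. −1: 24.
[2] 24 ≡ 4·5 + 4 (base 5). Lift 6: 28. −1: 27.

24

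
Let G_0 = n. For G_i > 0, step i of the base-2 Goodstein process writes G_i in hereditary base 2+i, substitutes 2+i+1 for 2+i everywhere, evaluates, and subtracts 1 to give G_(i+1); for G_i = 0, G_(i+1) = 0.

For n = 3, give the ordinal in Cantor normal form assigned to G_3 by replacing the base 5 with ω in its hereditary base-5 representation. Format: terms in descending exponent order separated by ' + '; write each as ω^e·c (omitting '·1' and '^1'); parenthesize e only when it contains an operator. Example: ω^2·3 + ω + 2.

2

G_0=3  [base 2] 2 + 1  →[2↦3]→  3 + 1 = 4  −1 ⇒ G_1=3
G_1=3  [base 3] 3  →[3↦4]→  4 = 4  −1 ⇒ G_2=3
G_2=3  [base 4] 3  →[4↦5]→  3 = 3  −1 ⇒ G_3=2
G_3=2  [base 5] 2  →[5↦6]→  2 = 2  −1 ⇒ G_4=1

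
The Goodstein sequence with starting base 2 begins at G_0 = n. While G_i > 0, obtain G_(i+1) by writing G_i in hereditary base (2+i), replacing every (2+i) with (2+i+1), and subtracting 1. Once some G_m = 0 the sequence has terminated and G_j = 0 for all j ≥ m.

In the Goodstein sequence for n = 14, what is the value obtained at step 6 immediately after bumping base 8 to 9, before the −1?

3487116549

G_0 = 14. HB_2(14) = 2^(2 + 1) + 2^2 + 2. Bump = 111. G_1 = 110.
G_1 = 110. HB_3(110) = 3^(3 + 1) + 3^3 + 2. Bump = 1282. G_2 = 1281.
G_2 = 1281. HB_4(1281) = 4^(4 + 1) + 4^4 + 1. Bump = 18751. G_3 = 18750.
G_3 = 18750. HB_5(18750) = 5^(5 + 1) + 5^5. Bump = 326592. G_4 = 326591.
G_4 = 326591. HB_6(326591) = 6^(6 + 1) + 5·6^5 + 5·6^4 + 5·6^3 + 5·6^2 + 5·6 + 5. Bump = 5862841. G_5 = 5862840.
G_5 = 5862840. HB_7(5862840) = 7^(7 + 1) + 5·7^5 + 5·7^4 + 5·7^3 + 5·7^2 + 5·7 + 4. Bump = 134404972. G_6 = 134404971.
G_6 = 134404971. HB_8(134404971) = 8^(8 + 1) + 5·8^5 + 5·8^4 + 5·8^3 + 5·8^2 + 5·8 + 3. Bump = 3487116549. G_7 = 3487116548.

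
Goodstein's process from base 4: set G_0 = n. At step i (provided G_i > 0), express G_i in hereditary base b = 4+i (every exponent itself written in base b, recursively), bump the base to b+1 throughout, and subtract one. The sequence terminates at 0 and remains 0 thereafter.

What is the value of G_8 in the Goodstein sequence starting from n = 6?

6 —HB4→ 4 + 2 —bump→ 5 + 2 = 7 —(−1)→ 6
6 —HB5→ 5 + 1 —bump→ 6 + 1 = 7 —(−1)→ 6
6 —HB6→ 6 —bump→ 7 = 7 —(−1)→ 6
6 —HB7→ 6 —bump→ 6 = 6 —(−1)→ 5
5 —HB8→ 5 —bump→ 5 = 5 —(−1)→ 4
4 —HB9→ 4 —bump→ 4 = 4 —(−1)→ 3
3 —HB10→ 3 —bump→ 3 = 3 —(−1)→ 2
2 —HB11→ 2 —bump→ 2 = 2 —(−1)→ 1

1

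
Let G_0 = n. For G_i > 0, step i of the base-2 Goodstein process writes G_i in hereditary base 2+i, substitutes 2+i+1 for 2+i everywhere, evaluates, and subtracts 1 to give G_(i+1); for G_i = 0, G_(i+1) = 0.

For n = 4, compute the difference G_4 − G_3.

4 —HB2→ 2^2 —bump→ 3^3 = 27 —(−1)→ 26
26 —HB3→ 2·3^2 + 2·3 + 2 —bump→ 2·4^2 + 2·4 + 2 = 42 —(−1)→ 41
41 —HB4→ 2·4^2 + 2·4 + 1 —bump→ 2·5^2 + 2·5 + 1 = 61 —(−1)→ 60
60 —HB5→ 2·5^2 + 2·5 —bump→ 2·6^2 + 2·6 = 84 —(−1)→ 83

23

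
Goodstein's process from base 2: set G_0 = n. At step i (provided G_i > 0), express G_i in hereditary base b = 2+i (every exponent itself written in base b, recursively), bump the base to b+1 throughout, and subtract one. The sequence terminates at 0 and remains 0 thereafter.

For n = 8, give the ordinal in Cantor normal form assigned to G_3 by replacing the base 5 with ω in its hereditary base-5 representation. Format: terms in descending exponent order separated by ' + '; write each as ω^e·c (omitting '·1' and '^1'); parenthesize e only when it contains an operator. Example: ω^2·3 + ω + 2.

ω^ω·2 + ω^2·2 + ω·2

G_0=8  [base 2] 2^(2 + 1)  →[2↦3]→  3^(3 + 1) = 81  −1 ⇒ G_1=80
G_1=80  [base 3] 2·3^3 + 2·3^2 + 2·3 + 2  →[3↦4]→  2·4^4 + 2·4^2 + 2·4 + 2 = 554  −1 ⇒ G_2=553
G_2=553  [base 4] 2·4^4 + 2·4^2 + 2·4 + 1  →[4↦5]→  2·5^5 + 2·5^2 + 2·5 + 1 = 6311  −1 ⇒ G_3=6310
G_3=6310  [base 5] 2·5^5 + 2·5^2 + 2·5  →[5↦6]→  2·6^6 + 2·6^2 + 2·6 = 93396  −1 ⇒ G_4=93395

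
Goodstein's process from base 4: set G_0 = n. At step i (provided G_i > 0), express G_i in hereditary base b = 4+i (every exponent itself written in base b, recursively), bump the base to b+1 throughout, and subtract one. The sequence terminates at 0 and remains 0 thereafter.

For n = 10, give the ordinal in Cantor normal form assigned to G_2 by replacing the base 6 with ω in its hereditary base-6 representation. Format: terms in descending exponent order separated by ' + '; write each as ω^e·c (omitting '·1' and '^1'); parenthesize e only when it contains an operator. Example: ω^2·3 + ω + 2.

ω·2

step 0: 10 = 2·4 + 2; sub 5 for 4: 2·5 + 2; = 12; G_1 = 12−1 = 11
step 1: 11 = 2·5 + 1; sub 6 for 5: 2·6 + 1; = 13; G_2 = 13−1 = 12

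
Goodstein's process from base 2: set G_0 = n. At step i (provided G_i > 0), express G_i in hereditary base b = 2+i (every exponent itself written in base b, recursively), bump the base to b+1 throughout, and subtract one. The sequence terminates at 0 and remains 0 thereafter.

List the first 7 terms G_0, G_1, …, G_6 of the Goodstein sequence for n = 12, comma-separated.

12 —HB2→ 2^(2 + 1) + 2^2 —bump→ 3^(3 + 1) + 3^3 = 108 —(−1)→ 107
107 —HB3→ 3^(3 + 1) + 2·3^2 + 2·3 + 2 —bump→ 4^(4 + 1) + 2·4^2 + 2·4 + 2 = 1066 —(−1)→ 1065
1065 —HB4→ 4^(4 + 1) + 2·4^2 + 2·4 + 1 —bump→ 5^(5 + 1) + 2·5^2 + 2·5 + 1 = 15686 —(−1)→ 15685
15685 —HB5→ 5^(5 + 1) + 2·5^2 + 2·5 —bump→ 6^(6 + 1) + 2·6^2 + 2·6 = 280020 —(−1)→ 280019
280019 —HB6→ 6^(6 + 1) + 2·6^2 + 6 + 5 —bump→ 7^(7 + 1) + 2·7^2 + 7 + 5 = 5764911 —(−1)→ 5764910
5764910 —HB7→ 7^(7 + 1) + 2·7^2 + 7 + 4 —bump→ 8^(8 + 1) + 2·8^2 + 8 + 4 = 134217868 —(−1)→ 134217867

12, 107, 1065, 15685, 280019, 5764910, 134217867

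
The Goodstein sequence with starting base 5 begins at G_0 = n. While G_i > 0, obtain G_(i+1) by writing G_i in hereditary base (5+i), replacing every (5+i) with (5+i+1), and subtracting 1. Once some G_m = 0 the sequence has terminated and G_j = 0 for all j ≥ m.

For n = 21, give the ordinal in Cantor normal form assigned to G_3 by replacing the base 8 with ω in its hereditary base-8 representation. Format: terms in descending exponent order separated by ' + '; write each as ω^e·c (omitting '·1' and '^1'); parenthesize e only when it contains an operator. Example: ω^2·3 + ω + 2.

ω·3 + 5

21 —HB5→ 4·5 + 1 —bump→ 4·6 + 1 = 25 —(−1)→ 24
24 —HB6→ 4·6 —bump→ 4·7 = 28 —(−1)→ 27
27 —HB7→ 3·7 + 6 —bump→ 3·8 + 6 = 30 —(−1)→ 29
29 —HB8→ 3·8 + 5 —bump→ 3·9 + 5 = 32 —(−1)→ 31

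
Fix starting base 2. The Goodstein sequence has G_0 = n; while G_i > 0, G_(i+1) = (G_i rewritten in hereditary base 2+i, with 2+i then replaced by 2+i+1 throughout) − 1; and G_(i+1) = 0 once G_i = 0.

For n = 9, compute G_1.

G_0=9  [base 2] 2^(2 + 1) + 1  →[2↦3]→  3^(3 + 1) + 1 = 82  −1 ⇒ G_1=81
G_1=81  [base 3] 3^(3 + 1)  →[3↦4]→  4^(4 + 1) = 1024  −1 ⇒ G_2=1023

81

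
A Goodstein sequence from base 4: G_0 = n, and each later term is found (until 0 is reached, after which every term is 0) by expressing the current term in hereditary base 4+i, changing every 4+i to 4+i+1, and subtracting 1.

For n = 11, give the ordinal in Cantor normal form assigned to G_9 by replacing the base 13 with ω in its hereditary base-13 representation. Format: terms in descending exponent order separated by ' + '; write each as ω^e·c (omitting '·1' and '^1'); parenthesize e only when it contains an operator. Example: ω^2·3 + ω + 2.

ω + 2

G_0 = 11. HB_4(11) = 2·4 + 3. Bump = 13. G_1 = 12.
G_1 = 12. HB_5(12) = 2·5 + 2. Bump = 14. G_2 = 13.
G_2 = 13. HB_6(13) = 2·6 + 1. Bump = 15. G_3 = 14.
G_3 = 14. HB_7(14) = 2·7. Bump = 16. G_4 = 15.
G_4 = 15. HB_8(15) = 8 + 7. Bump = 16. G_5 = 15.
G_5 = 15. HB_9(15) = 9 + 6. Bump = 16. G_6 = 15.
G_6 = 15. HB_10(15) = 10 + 5. Bump = 16. G_7 = 15.
G_7 = 15. HB_11(15) = 11 + 4. Bump = 16. G_8 = 15.
G_8 = 15. HB_12(15) = 12 + 3. Bump = 16. G_9 = 15.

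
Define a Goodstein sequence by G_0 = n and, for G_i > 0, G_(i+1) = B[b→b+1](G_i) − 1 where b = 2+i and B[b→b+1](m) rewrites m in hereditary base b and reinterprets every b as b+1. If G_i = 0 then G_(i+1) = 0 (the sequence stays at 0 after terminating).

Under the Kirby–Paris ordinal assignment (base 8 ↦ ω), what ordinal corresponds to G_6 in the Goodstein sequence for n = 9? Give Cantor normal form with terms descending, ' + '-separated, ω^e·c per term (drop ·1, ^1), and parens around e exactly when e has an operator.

ω^ω·3 + ω^3·3 + ω^2·3 + ω·2 + 7

i=0: 9 = 2^(2 + 1) + 1 (b=2); 2→3: 3^(3 + 1) + 1 = 82; 82−1 = 81
i=1: 81 = 3^(3 + 1) (b=3); 3→4: 4^(4 + 1) = 1024; 1024−1 = 1023
i=2: 1023 = 3·4^4 + 3·4^3 + 3·4^2 + 3·4 + 3 (b=4); 4→5: 3·5^5 + 3·5^3 + 3·5^2 + 3·5 + 3 = 9843; 9843−1 = 9842
i=3: 9842 = 3·5^5 + 3·5^3 + 3·5^2 + 3·5 + 2 (b=5); 5→6: 3·6^6 + 3·6^3 + 3·6^2 + 3·6 + 2 = 140744; 140744−1 = 140743
i=4: 140743 = 3·6^6 + 3·6^3 + 3·6^2 + 3·6 + 1 (b=6); 6→7: 3·7^7 + 3·7^3 + 3·7^2 + 3·7 + 1 = 2471827; 2471827−1 = 2471826
i=5: 2471826 = 3·7^7 + 3·7^3 + 3·7^2 + 3·7 (b=7); 7→8: 3·8^8 + 3·8^3 + 3·8^2 + 3·8 = 50333400; 50333400−1 = 50333399
i=6: 50333399 = 3·8^8 + 3·8^3 + 3·8^2 + 2·8 + 7 (b=8); 8→9: 3·9^9 + 3·9^3 + 3·9^2 + 2·9 + 7 = 1162263922; 1162263922−1 = 1162263921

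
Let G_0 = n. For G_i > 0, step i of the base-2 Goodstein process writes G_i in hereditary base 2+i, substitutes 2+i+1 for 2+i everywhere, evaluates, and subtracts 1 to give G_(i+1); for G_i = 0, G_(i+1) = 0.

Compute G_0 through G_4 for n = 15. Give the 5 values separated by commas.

(0) 15|_2 = 2^(2 + 1) + 2^2 + 2 + 1 ↦ 3^(3 + 1) + 3^3 + 3 + 1|_3 = 112 ⇒ 111
(1) 111|_3 = 3^(3 + 1) + 3^3 + 3 ↦ 4^(4 + 1) + 4^4 + 4|_4 = 1284 ⇒ 1283
(2) 1283|_4 = 4^(4 + 1) + 4^4 + 3 ↦ 5^(5 + 1) + 5^5 + 3|_5 = 18753 ⇒ 18752
(3) 18752|_5 = 5^(5 + 1) + 5^5 + 2 ↦ 6^(6 + 1) + 6^6 + 2|_6 = 326594 ⇒ 326593

15, 111, 1283, 18752, 326593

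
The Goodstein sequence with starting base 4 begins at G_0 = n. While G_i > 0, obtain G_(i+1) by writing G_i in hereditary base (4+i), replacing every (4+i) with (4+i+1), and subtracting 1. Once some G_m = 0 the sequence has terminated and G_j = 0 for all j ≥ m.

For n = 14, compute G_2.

18

[0] 14 ≡ 3·4 + 2 (base 4). Lift 5: 17. −1: 16.
[1] 16 ≡ 3·5 + 1 (base 5). Lift 6: 19. −1: 18.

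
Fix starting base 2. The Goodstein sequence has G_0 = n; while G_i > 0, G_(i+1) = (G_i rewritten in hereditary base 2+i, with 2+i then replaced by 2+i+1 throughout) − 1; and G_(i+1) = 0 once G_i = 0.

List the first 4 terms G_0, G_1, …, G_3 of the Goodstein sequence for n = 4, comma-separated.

(0) 4|_2 = 2^2 ↦ 3^3|_3 = 27 ⇒ 26
(1) 26|_3 = 2·3^2 + 2·3 + 2 ↦ 2·4^2 + 2·4 + 2|_4 = 42 ⇒ 41
(2) 41|_4 = 2·4^2 + 2·4 + 1 ↦ 2·5^2 + 2·5 + 1|_5 = 61 ⇒ 60

4, 26, 41, 60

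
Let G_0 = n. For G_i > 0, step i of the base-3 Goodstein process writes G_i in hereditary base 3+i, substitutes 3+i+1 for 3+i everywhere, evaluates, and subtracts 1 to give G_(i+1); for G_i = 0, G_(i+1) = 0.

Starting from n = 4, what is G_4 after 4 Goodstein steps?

2

[0] 4 ≡ 3 + 1 (base 3). Lift 4: 5. −1: 4.
[1] 4 ≡ 4 (base 4). Lift 5: 5. −1: 4.
[2] 4 ≡ 4 (base 5). Lift 6: 4. −1: 3.
[3] 3 ≡ 3 (base 6). Lift 7: 3. −1: 2.
[4] 2 ≡ 2 (base 7). Lift 8: 2. −1: 1.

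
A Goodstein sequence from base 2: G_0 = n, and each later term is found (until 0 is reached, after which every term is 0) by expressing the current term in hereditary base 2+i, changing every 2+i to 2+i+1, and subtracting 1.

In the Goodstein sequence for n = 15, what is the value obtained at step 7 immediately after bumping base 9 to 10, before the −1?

100077777776

[0] 15 ≡ 2^(2 + 1) + 2^2 + 2 + 1 (base 2). Lift 3: 112. −1: 111.
[1] 111 ≡ 3^(3 + 1) + 3^3 + 3 (base 3). Lift 4: 1284. −1: 1283.
[2] 1283 ≡ 4^(4 + 1) + 4^4 + 3 (base 4). Lift 5: 18753. −1: 18752.
[3] 18752 ≡ 5^(5 + 1) + 5^5 + 2 (base 5). Lift 6: 326594. −1: 326593.
[4] 326593 ≡ 6^(6 + 1) + 6^6 + 1 (base 6). Lift 7: 6588345. −1: 6588344.
[5] 6588344 ≡ 7^(7 + 1) + 7^7 (base 7). Lift 8: 150994944. −1: 150994943.
[6] 150994943 ≡ 8^(8 + 1) + 7·8^7 + 7·8^6 + 7·8^5 + 7·8^4 + 7·8^3 + 7·8^2 + 7·8 + 7 (base 8). Lift 9: 3524450281. −1: 3524450280.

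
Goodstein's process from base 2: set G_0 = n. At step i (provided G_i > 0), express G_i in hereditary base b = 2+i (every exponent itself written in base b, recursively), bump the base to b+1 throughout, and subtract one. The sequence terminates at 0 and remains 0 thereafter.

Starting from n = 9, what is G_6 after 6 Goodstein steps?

(0) 9|_2 = 2^(2 + 1) + 1 ↦ 3^(3 + 1) + 1|_3 = 82 ⇒ 81
(1) 81|_3 = 3^(3 + 1) ↦ 4^(4 + 1)|_4 = 1024 ⇒ 1023
(2) 1023|_4 = 3·4^4 + 3·4^3 + 3·4^2 + 3·4 + 3 ↦ 3·5^5 + 3·5^3 + 3·5^2 + 3·5 + 3|_5 = 9843 ⇒ 9842
(3) 9842|_5 = 3·5^5 + 3·5^3 + 3·5^2 + 3·5 + 2 ↦ 3·6^6 + 3·6^3 + 3·6^2 + 3·6 + 2|_6 = 140744 ⇒ 140743
(4) 140743|_6 = 3·6^6 + 3·6^3 + 3·6^2 + 3·6 + 1 ↦ 3·7^7 + 3·7^3 + 3·7^2 + 3·7 + 1|_7 = 2471827 ⇒ 2471826
(5) 2471826|_7 = 3·7^7 + 3·7^3 + 3·7^2 + 3·7 ↦ 3·8^8 + 3·8^3 + 3·8^2 + 3·8|_8 = 50333400 ⇒ 50333399

50333399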